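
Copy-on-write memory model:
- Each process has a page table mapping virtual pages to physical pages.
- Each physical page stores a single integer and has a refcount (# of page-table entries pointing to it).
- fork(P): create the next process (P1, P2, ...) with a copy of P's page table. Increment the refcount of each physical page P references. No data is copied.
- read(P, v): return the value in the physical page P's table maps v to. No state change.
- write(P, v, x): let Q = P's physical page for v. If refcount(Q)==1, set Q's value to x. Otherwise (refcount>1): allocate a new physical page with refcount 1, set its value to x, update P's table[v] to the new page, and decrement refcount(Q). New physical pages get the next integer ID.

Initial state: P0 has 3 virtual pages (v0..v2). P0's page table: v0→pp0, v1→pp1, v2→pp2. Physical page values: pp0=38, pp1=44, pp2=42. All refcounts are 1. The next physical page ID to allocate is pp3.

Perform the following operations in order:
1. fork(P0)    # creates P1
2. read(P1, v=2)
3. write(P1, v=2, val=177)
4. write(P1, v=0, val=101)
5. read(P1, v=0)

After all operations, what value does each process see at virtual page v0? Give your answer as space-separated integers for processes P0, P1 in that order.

Answer: 38 101

Derivation:
Op 1: fork(P0) -> P1. 3 ppages; refcounts: pp0:2 pp1:2 pp2:2
Op 2: read(P1, v2) -> 42. No state change.
Op 3: write(P1, v2, 177). refcount(pp2)=2>1 -> COPY to pp3. 4 ppages; refcounts: pp0:2 pp1:2 pp2:1 pp3:1
Op 4: write(P1, v0, 101). refcount(pp0)=2>1 -> COPY to pp4. 5 ppages; refcounts: pp0:1 pp1:2 pp2:1 pp3:1 pp4:1
Op 5: read(P1, v0) -> 101. No state change.
P0: v0 -> pp0 = 38
P1: v0 -> pp4 = 101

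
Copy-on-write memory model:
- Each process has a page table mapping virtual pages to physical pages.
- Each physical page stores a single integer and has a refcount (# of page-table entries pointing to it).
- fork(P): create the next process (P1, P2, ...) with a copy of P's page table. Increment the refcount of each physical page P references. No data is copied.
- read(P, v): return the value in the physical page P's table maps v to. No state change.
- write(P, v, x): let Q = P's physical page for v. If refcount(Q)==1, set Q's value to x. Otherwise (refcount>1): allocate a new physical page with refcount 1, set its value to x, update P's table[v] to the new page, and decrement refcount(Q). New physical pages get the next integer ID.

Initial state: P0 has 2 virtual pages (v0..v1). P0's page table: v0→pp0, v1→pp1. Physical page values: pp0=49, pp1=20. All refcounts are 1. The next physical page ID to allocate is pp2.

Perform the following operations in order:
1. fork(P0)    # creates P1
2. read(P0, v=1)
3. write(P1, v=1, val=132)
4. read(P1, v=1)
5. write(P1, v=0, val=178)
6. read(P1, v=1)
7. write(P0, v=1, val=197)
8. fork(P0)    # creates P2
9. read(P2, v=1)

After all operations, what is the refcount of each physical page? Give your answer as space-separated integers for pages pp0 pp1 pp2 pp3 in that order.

Op 1: fork(P0) -> P1. 2 ppages; refcounts: pp0:2 pp1:2
Op 2: read(P0, v1) -> 20. No state change.
Op 3: write(P1, v1, 132). refcount(pp1)=2>1 -> COPY to pp2. 3 ppages; refcounts: pp0:2 pp1:1 pp2:1
Op 4: read(P1, v1) -> 132. No state change.
Op 5: write(P1, v0, 178). refcount(pp0)=2>1 -> COPY to pp3. 4 ppages; refcounts: pp0:1 pp1:1 pp2:1 pp3:1
Op 6: read(P1, v1) -> 132. No state change.
Op 7: write(P0, v1, 197). refcount(pp1)=1 -> write in place. 4 ppages; refcounts: pp0:1 pp1:1 pp2:1 pp3:1
Op 8: fork(P0) -> P2. 4 ppages; refcounts: pp0:2 pp1:2 pp2:1 pp3:1
Op 9: read(P2, v1) -> 197. No state change.

Answer: 2 2 1 1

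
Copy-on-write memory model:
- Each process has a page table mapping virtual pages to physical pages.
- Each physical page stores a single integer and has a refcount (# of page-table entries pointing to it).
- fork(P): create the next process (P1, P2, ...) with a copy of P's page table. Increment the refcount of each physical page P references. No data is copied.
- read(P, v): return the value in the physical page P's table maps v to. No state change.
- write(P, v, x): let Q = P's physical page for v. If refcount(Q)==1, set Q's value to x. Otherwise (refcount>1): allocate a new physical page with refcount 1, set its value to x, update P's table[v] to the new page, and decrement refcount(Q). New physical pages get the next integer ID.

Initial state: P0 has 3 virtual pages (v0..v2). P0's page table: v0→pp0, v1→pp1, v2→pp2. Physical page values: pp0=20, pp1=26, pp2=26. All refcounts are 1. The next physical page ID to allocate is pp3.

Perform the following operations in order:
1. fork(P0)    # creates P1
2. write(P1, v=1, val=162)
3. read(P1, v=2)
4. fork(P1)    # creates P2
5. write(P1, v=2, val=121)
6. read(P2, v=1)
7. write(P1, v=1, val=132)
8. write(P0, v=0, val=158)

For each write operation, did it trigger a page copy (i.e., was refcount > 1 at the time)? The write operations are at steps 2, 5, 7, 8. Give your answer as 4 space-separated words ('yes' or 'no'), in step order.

Op 1: fork(P0) -> P1. 3 ppages; refcounts: pp0:2 pp1:2 pp2:2
Op 2: write(P1, v1, 162). refcount(pp1)=2>1 -> COPY to pp3. 4 ppages; refcounts: pp0:2 pp1:1 pp2:2 pp3:1
Op 3: read(P1, v2) -> 26. No state change.
Op 4: fork(P1) -> P2. 4 ppages; refcounts: pp0:3 pp1:1 pp2:3 pp3:2
Op 5: write(P1, v2, 121). refcount(pp2)=3>1 -> COPY to pp4. 5 ppages; refcounts: pp0:3 pp1:1 pp2:2 pp3:2 pp4:1
Op 6: read(P2, v1) -> 162. No state change.
Op 7: write(P1, v1, 132). refcount(pp3)=2>1 -> COPY to pp5. 6 ppages; refcounts: pp0:3 pp1:1 pp2:2 pp3:1 pp4:1 pp5:1
Op 8: write(P0, v0, 158). refcount(pp0)=3>1 -> COPY to pp6. 7 ppages; refcounts: pp0:2 pp1:1 pp2:2 pp3:1 pp4:1 pp5:1 pp6:1

yes yes yes yes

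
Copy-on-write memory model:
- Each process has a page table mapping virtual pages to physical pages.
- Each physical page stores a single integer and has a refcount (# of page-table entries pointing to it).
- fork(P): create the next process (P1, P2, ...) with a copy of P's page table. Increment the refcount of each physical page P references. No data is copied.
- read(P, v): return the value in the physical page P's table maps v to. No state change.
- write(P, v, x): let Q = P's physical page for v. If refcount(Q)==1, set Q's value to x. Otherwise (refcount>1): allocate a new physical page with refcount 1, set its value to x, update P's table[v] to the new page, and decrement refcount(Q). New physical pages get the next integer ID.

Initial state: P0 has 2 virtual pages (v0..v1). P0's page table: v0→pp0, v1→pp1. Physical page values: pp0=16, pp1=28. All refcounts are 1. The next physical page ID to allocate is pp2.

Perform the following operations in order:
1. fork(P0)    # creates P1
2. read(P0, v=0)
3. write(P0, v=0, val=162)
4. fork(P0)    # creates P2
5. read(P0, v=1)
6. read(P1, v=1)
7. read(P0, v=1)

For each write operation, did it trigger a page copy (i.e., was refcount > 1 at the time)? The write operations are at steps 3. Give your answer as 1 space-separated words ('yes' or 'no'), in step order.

Op 1: fork(P0) -> P1. 2 ppages; refcounts: pp0:2 pp1:2
Op 2: read(P0, v0) -> 16. No state change.
Op 3: write(P0, v0, 162). refcount(pp0)=2>1 -> COPY to pp2. 3 ppages; refcounts: pp0:1 pp1:2 pp2:1
Op 4: fork(P0) -> P2. 3 ppages; refcounts: pp0:1 pp1:3 pp2:2
Op 5: read(P0, v1) -> 28. No state change.
Op 6: read(P1, v1) -> 28. No state change.
Op 7: read(P0, v1) -> 28. No state change.

yes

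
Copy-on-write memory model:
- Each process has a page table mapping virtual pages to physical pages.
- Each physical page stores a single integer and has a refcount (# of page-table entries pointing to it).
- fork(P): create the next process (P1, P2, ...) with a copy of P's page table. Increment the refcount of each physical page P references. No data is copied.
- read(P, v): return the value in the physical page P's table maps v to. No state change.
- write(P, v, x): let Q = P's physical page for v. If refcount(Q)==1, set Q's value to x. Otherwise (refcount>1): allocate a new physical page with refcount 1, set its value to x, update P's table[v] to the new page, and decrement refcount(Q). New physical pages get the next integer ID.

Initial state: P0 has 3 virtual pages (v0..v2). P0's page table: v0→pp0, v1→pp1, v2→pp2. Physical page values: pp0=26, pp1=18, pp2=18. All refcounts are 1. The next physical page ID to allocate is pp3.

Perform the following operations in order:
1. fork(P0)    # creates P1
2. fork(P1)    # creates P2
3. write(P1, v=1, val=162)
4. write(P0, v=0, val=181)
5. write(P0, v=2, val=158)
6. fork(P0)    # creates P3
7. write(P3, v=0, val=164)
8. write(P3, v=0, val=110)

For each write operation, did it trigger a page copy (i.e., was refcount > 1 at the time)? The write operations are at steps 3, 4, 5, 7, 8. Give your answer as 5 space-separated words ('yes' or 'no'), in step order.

Op 1: fork(P0) -> P1. 3 ppages; refcounts: pp0:2 pp1:2 pp2:2
Op 2: fork(P1) -> P2. 3 ppages; refcounts: pp0:3 pp1:3 pp2:3
Op 3: write(P1, v1, 162). refcount(pp1)=3>1 -> COPY to pp3. 4 ppages; refcounts: pp0:3 pp1:2 pp2:3 pp3:1
Op 4: write(P0, v0, 181). refcount(pp0)=3>1 -> COPY to pp4. 5 ppages; refcounts: pp0:2 pp1:2 pp2:3 pp3:1 pp4:1
Op 5: write(P0, v2, 158). refcount(pp2)=3>1 -> COPY to pp5. 6 ppages; refcounts: pp0:2 pp1:2 pp2:2 pp3:1 pp4:1 pp5:1
Op 6: fork(P0) -> P3. 6 ppages; refcounts: pp0:2 pp1:3 pp2:2 pp3:1 pp4:2 pp5:2
Op 7: write(P3, v0, 164). refcount(pp4)=2>1 -> COPY to pp6. 7 ppages; refcounts: pp0:2 pp1:3 pp2:2 pp3:1 pp4:1 pp5:2 pp6:1
Op 8: write(P3, v0, 110). refcount(pp6)=1 -> write in place. 7 ppages; refcounts: pp0:2 pp1:3 pp2:2 pp3:1 pp4:1 pp5:2 pp6:1

yes yes yes yes no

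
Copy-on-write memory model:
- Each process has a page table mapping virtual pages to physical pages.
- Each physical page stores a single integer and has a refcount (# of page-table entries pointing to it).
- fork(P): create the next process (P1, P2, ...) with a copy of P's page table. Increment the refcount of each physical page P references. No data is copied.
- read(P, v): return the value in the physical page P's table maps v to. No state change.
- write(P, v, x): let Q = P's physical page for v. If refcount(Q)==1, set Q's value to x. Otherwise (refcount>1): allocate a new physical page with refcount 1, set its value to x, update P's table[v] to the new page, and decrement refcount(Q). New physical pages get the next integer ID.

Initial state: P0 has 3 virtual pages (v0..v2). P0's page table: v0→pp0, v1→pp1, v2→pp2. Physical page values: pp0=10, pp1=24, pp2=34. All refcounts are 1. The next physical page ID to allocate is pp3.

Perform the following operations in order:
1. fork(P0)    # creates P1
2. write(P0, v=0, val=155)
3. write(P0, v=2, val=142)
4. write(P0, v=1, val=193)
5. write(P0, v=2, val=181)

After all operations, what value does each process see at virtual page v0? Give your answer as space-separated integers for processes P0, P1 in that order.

Answer: 155 10

Derivation:
Op 1: fork(P0) -> P1. 3 ppages; refcounts: pp0:2 pp1:2 pp2:2
Op 2: write(P0, v0, 155). refcount(pp0)=2>1 -> COPY to pp3. 4 ppages; refcounts: pp0:1 pp1:2 pp2:2 pp3:1
Op 3: write(P0, v2, 142). refcount(pp2)=2>1 -> COPY to pp4. 5 ppages; refcounts: pp0:1 pp1:2 pp2:1 pp3:1 pp4:1
Op 4: write(P0, v1, 193). refcount(pp1)=2>1 -> COPY to pp5. 6 ppages; refcounts: pp0:1 pp1:1 pp2:1 pp3:1 pp4:1 pp5:1
Op 5: write(P0, v2, 181). refcount(pp4)=1 -> write in place. 6 ppages; refcounts: pp0:1 pp1:1 pp2:1 pp3:1 pp4:1 pp5:1
P0: v0 -> pp3 = 155
P1: v0 -> pp0 = 10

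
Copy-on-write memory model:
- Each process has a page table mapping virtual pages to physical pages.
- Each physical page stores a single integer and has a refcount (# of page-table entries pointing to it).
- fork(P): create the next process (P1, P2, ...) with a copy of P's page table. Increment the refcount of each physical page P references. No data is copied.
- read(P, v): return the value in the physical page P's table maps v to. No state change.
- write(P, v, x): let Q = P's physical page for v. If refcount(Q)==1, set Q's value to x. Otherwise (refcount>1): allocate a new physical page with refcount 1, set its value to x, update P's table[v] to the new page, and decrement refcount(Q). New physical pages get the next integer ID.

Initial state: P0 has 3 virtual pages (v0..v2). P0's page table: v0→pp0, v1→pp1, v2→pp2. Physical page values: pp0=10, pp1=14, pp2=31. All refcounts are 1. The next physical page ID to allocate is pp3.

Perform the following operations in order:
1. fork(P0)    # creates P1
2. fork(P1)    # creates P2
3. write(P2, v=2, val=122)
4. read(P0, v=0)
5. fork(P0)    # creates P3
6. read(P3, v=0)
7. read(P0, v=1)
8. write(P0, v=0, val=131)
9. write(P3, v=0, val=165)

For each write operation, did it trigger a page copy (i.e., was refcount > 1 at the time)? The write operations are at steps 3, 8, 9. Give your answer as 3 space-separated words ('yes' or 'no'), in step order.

Op 1: fork(P0) -> P1. 3 ppages; refcounts: pp0:2 pp1:2 pp2:2
Op 2: fork(P1) -> P2. 3 ppages; refcounts: pp0:3 pp1:3 pp2:3
Op 3: write(P2, v2, 122). refcount(pp2)=3>1 -> COPY to pp3. 4 ppages; refcounts: pp0:3 pp1:3 pp2:2 pp3:1
Op 4: read(P0, v0) -> 10. No state change.
Op 5: fork(P0) -> P3. 4 ppages; refcounts: pp0:4 pp1:4 pp2:3 pp3:1
Op 6: read(P3, v0) -> 10. No state change.
Op 7: read(P0, v1) -> 14. No state change.
Op 8: write(P0, v0, 131). refcount(pp0)=4>1 -> COPY to pp4. 5 ppages; refcounts: pp0:3 pp1:4 pp2:3 pp3:1 pp4:1
Op 9: write(P3, v0, 165). refcount(pp0)=3>1 -> COPY to pp5. 6 ppages; refcounts: pp0:2 pp1:4 pp2:3 pp3:1 pp4:1 pp5:1

yes yes yes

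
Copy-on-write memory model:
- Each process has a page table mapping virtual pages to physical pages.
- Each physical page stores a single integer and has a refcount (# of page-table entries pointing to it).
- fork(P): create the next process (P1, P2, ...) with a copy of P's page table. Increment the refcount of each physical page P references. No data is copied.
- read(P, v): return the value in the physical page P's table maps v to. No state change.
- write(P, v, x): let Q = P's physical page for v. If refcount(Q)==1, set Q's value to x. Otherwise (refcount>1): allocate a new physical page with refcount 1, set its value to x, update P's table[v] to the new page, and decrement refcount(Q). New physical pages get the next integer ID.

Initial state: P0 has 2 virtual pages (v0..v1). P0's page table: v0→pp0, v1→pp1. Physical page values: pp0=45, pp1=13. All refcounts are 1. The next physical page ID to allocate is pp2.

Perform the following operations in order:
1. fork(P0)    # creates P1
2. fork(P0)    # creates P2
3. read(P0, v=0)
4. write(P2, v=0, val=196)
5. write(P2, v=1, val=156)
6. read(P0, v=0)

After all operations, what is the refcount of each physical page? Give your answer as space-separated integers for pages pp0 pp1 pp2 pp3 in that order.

Answer: 2 2 1 1

Derivation:
Op 1: fork(P0) -> P1. 2 ppages; refcounts: pp0:2 pp1:2
Op 2: fork(P0) -> P2. 2 ppages; refcounts: pp0:3 pp1:3
Op 3: read(P0, v0) -> 45. No state change.
Op 4: write(P2, v0, 196). refcount(pp0)=3>1 -> COPY to pp2. 3 ppages; refcounts: pp0:2 pp1:3 pp2:1
Op 5: write(P2, v1, 156). refcount(pp1)=3>1 -> COPY to pp3. 4 ppages; refcounts: pp0:2 pp1:2 pp2:1 pp3:1
Op 6: read(P0, v0) -> 45. No state change.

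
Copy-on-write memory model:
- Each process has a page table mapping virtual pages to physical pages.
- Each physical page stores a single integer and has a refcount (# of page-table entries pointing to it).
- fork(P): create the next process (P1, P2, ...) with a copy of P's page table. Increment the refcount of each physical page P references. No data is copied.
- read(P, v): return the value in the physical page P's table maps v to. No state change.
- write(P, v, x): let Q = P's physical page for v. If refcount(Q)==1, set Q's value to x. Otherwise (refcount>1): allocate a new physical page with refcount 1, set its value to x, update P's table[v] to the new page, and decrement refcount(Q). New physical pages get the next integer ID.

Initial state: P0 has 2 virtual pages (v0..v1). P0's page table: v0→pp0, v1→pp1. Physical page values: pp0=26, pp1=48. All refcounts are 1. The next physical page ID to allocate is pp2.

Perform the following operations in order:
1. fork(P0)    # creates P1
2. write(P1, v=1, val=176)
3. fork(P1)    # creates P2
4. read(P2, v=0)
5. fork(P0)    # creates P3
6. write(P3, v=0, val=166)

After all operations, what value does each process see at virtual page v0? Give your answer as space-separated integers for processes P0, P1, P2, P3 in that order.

Op 1: fork(P0) -> P1. 2 ppages; refcounts: pp0:2 pp1:2
Op 2: write(P1, v1, 176). refcount(pp1)=2>1 -> COPY to pp2. 3 ppages; refcounts: pp0:2 pp1:1 pp2:1
Op 3: fork(P1) -> P2. 3 ppages; refcounts: pp0:3 pp1:1 pp2:2
Op 4: read(P2, v0) -> 26. No state change.
Op 5: fork(P0) -> P3. 3 ppages; refcounts: pp0:4 pp1:2 pp2:2
Op 6: write(P3, v0, 166). refcount(pp0)=4>1 -> COPY to pp3. 4 ppages; refcounts: pp0:3 pp1:2 pp2:2 pp3:1
P0: v0 -> pp0 = 26
P1: v0 -> pp0 = 26
P2: v0 -> pp0 = 26
P3: v0 -> pp3 = 166

Answer: 26 26 26 166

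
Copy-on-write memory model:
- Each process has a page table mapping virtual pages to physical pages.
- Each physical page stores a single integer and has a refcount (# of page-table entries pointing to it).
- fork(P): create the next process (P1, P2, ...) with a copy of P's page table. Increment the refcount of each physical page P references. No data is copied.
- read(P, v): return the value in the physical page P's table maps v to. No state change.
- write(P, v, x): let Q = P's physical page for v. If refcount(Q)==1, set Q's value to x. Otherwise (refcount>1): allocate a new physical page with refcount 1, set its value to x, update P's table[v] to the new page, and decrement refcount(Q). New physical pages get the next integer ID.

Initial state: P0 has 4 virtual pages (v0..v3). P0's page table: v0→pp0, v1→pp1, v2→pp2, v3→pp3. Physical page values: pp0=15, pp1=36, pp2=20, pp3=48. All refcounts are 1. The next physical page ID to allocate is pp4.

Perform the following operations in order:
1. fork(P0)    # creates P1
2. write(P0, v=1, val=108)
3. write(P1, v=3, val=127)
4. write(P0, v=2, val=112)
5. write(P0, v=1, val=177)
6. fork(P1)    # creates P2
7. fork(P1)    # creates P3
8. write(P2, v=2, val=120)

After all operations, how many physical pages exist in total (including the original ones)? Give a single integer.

Answer: 8

Derivation:
Op 1: fork(P0) -> P1. 4 ppages; refcounts: pp0:2 pp1:2 pp2:2 pp3:2
Op 2: write(P0, v1, 108). refcount(pp1)=2>1 -> COPY to pp4. 5 ppages; refcounts: pp0:2 pp1:1 pp2:2 pp3:2 pp4:1
Op 3: write(P1, v3, 127). refcount(pp3)=2>1 -> COPY to pp5. 6 ppages; refcounts: pp0:2 pp1:1 pp2:2 pp3:1 pp4:1 pp5:1
Op 4: write(P0, v2, 112). refcount(pp2)=2>1 -> COPY to pp6. 7 ppages; refcounts: pp0:2 pp1:1 pp2:1 pp3:1 pp4:1 pp5:1 pp6:1
Op 5: write(P0, v1, 177). refcount(pp4)=1 -> write in place. 7 ppages; refcounts: pp0:2 pp1:1 pp2:1 pp3:1 pp4:1 pp5:1 pp6:1
Op 6: fork(P1) -> P2. 7 ppages; refcounts: pp0:3 pp1:2 pp2:2 pp3:1 pp4:1 pp5:2 pp6:1
Op 7: fork(P1) -> P3. 7 ppages; refcounts: pp0:4 pp1:3 pp2:3 pp3:1 pp4:1 pp5:3 pp6:1
Op 8: write(P2, v2, 120). refcount(pp2)=3>1 -> COPY to pp7. 8 ppages; refcounts: pp0:4 pp1:3 pp2:2 pp3:1 pp4:1 pp5:3 pp6:1 pp7:1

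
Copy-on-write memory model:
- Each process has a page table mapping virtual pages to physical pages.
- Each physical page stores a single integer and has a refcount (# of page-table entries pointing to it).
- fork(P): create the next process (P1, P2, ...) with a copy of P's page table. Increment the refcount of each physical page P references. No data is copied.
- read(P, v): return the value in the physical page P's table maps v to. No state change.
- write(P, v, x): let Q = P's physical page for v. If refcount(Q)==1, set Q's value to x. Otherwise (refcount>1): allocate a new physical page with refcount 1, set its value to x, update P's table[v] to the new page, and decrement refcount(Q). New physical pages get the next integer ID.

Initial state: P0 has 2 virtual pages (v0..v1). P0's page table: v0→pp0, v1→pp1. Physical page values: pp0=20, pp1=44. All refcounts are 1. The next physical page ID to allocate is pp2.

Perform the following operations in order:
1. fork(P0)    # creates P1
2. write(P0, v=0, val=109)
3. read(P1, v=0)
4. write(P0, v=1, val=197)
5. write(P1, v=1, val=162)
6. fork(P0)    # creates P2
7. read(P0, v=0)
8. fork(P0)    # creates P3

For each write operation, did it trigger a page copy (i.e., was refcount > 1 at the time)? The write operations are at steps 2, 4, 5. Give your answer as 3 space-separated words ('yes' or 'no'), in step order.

Op 1: fork(P0) -> P1. 2 ppages; refcounts: pp0:2 pp1:2
Op 2: write(P0, v0, 109). refcount(pp0)=2>1 -> COPY to pp2. 3 ppages; refcounts: pp0:1 pp1:2 pp2:1
Op 3: read(P1, v0) -> 20. No state change.
Op 4: write(P0, v1, 197). refcount(pp1)=2>1 -> COPY to pp3. 4 ppages; refcounts: pp0:1 pp1:1 pp2:1 pp3:1
Op 5: write(P1, v1, 162). refcount(pp1)=1 -> write in place. 4 ppages; refcounts: pp0:1 pp1:1 pp2:1 pp3:1
Op 6: fork(P0) -> P2. 4 ppages; refcounts: pp0:1 pp1:1 pp2:2 pp3:2
Op 7: read(P0, v0) -> 109. No state change.
Op 8: fork(P0) -> P3. 4 ppages; refcounts: pp0:1 pp1:1 pp2:3 pp3:3

yes yes no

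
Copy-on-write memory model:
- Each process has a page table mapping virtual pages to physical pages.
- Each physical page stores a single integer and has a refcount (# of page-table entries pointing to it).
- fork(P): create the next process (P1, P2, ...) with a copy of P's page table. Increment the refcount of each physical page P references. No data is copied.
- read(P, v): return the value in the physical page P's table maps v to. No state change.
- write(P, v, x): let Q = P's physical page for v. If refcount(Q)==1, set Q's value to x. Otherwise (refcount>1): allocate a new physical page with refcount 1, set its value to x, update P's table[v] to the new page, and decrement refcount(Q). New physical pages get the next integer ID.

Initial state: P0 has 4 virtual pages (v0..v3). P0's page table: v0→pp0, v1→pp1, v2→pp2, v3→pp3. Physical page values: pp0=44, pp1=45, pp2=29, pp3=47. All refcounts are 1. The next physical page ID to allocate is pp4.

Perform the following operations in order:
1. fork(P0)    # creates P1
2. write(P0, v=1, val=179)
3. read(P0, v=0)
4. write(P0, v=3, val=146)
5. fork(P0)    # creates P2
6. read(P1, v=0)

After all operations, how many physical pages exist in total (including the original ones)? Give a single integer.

Answer: 6

Derivation:
Op 1: fork(P0) -> P1. 4 ppages; refcounts: pp0:2 pp1:2 pp2:2 pp3:2
Op 2: write(P0, v1, 179). refcount(pp1)=2>1 -> COPY to pp4. 5 ppages; refcounts: pp0:2 pp1:1 pp2:2 pp3:2 pp4:1
Op 3: read(P0, v0) -> 44. No state change.
Op 4: write(P0, v3, 146). refcount(pp3)=2>1 -> COPY to pp5. 6 ppages; refcounts: pp0:2 pp1:1 pp2:2 pp3:1 pp4:1 pp5:1
Op 5: fork(P0) -> P2. 6 ppages; refcounts: pp0:3 pp1:1 pp2:3 pp3:1 pp4:2 pp5:2
Op 6: read(P1, v0) -> 44. No state change.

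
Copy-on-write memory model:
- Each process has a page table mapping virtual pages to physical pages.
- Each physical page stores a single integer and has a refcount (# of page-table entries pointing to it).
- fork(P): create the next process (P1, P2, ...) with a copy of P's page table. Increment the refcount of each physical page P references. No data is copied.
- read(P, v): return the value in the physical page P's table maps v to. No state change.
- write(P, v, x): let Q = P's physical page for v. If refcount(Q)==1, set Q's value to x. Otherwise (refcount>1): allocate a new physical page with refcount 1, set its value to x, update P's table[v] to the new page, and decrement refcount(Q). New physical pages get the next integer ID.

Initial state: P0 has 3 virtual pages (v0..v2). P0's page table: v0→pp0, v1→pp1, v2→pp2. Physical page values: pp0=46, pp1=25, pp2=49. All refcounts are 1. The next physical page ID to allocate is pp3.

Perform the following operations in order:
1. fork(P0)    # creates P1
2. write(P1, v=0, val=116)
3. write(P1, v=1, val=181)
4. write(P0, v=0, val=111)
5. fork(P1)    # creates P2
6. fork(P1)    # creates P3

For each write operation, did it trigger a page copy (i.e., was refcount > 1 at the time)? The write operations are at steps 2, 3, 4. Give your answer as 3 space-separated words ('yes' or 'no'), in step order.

Op 1: fork(P0) -> P1. 3 ppages; refcounts: pp0:2 pp1:2 pp2:2
Op 2: write(P1, v0, 116). refcount(pp0)=2>1 -> COPY to pp3. 4 ppages; refcounts: pp0:1 pp1:2 pp2:2 pp3:1
Op 3: write(P1, v1, 181). refcount(pp1)=2>1 -> COPY to pp4. 5 ppages; refcounts: pp0:1 pp1:1 pp2:2 pp3:1 pp4:1
Op 4: write(P0, v0, 111). refcount(pp0)=1 -> write in place. 5 ppages; refcounts: pp0:1 pp1:1 pp2:2 pp3:1 pp4:1
Op 5: fork(P1) -> P2. 5 ppages; refcounts: pp0:1 pp1:1 pp2:3 pp3:2 pp4:2
Op 6: fork(P1) -> P3. 5 ppages; refcounts: pp0:1 pp1:1 pp2:4 pp3:3 pp4:3

yes yes no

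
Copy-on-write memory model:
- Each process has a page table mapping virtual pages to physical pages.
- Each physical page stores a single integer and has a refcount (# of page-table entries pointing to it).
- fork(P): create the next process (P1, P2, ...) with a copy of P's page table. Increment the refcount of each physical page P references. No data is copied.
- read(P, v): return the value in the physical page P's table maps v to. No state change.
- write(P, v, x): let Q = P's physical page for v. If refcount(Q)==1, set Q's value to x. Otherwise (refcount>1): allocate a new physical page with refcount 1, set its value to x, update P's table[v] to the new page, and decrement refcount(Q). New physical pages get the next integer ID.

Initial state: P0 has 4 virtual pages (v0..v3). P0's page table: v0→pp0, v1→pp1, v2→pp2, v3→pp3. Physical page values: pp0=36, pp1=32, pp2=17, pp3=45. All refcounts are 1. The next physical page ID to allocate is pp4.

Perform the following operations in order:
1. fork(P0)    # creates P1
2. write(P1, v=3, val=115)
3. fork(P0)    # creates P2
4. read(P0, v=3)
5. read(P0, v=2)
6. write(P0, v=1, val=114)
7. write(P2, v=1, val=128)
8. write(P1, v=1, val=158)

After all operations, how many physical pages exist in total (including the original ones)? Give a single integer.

Answer: 7

Derivation:
Op 1: fork(P0) -> P1. 4 ppages; refcounts: pp0:2 pp1:2 pp2:2 pp3:2
Op 2: write(P1, v3, 115). refcount(pp3)=2>1 -> COPY to pp4. 5 ppages; refcounts: pp0:2 pp1:2 pp2:2 pp3:1 pp4:1
Op 3: fork(P0) -> P2. 5 ppages; refcounts: pp0:3 pp1:3 pp2:3 pp3:2 pp4:1
Op 4: read(P0, v3) -> 45. No state change.
Op 5: read(P0, v2) -> 17. No state change.
Op 6: write(P0, v1, 114). refcount(pp1)=3>1 -> COPY to pp5. 6 ppages; refcounts: pp0:3 pp1:2 pp2:3 pp3:2 pp4:1 pp5:1
Op 7: write(P2, v1, 128). refcount(pp1)=2>1 -> COPY to pp6. 7 ppages; refcounts: pp0:3 pp1:1 pp2:3 pp3:2 pp4:1 pp5:1 pp6:1
Op 8: write(P1, v1, 158). refcount(pp1)=1 -> write in place. 7 ppages; refcounts: pp0:3 pp1:1 pp2:3 pp3:2 pp4:1 pp5:1 pp6:1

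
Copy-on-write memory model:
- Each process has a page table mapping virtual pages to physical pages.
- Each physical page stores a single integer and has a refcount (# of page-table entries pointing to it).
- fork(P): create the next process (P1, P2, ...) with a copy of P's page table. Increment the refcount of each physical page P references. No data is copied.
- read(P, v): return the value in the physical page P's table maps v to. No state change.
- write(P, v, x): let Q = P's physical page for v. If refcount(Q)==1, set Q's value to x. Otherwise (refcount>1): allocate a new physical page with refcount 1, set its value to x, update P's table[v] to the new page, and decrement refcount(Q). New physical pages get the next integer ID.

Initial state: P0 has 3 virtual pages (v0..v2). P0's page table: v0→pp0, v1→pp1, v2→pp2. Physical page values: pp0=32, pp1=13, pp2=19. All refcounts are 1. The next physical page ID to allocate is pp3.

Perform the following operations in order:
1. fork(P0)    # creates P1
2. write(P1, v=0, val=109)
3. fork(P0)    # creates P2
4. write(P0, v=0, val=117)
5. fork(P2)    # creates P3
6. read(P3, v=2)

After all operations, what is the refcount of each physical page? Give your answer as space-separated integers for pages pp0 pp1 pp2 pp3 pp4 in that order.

Op 1: fork(P0) -> P1. 3 ppages; refcounts: pp0:2 pp1:2 pp2:2
Op 2: write(P1, v0, 109). refcount(pp0)=2>1 -> COPY to pp3. 4 ppages; refcounts: pp0:1 pp1:2 pp2:2 pp3:1
Op 3: fork(P0) -> P2. 4 ppages; refcounts: pp0:2 pp1:3 pp2:3 pp3:1
Op 4: write(P0, v0, 117). refcount(pp0)=2>1 -> COPY to pp4. 5 ppages; refcounts: pp0:1 pp1:3 pp2:3 pp3:1 pp4:1
Op 5: fork(P2) -> P3. 5 ppages; refcounts: pp0:2 pp1:4 pp2:4 pp3:1 pp4:1
Op 6: read(P3, v2) -> 19. No state change.

Answer: 2 4 4 1 1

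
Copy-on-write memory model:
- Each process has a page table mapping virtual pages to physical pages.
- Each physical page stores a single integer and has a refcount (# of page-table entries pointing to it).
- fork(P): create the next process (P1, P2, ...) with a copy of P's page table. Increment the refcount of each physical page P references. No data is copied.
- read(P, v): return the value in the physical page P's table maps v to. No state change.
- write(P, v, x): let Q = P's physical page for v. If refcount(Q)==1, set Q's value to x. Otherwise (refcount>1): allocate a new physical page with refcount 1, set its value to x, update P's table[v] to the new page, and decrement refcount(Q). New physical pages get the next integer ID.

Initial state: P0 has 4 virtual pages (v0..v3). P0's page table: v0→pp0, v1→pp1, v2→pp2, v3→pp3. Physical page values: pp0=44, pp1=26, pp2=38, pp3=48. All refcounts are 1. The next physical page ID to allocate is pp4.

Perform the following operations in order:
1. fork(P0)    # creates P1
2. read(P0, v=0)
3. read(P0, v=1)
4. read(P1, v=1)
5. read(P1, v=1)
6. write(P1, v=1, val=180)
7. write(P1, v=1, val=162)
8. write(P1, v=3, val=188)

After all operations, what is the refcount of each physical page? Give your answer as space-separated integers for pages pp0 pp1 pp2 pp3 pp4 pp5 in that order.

Answer: 2 1 2 1 1 1

Derivation:
Op 1: fork(P0) -> P1. 4 ppages; refcounts: pp0:2 pp1:2 pp2:2 pp3:2
Op 2: read(P0, v0) -> 44. No state change.
Op 3: read(P0, v1) -> 26. No state change.
Op 4: read(P1, v1) -> 26. No state change.
Op 5: read(P1, v1) -> 26. No state change.
Op 6: write(P1, v1, 180). refcount(pp1)=2>1 -> COPY to pp4. 5 ppages; refcounts: pp0:2 pp1:1 pp2:2 pp3:2 pp4:1
Op 7: write(P1, v1, 162). refcount(pp4)=1 -> write in place. 5 ppages; refcounts: pp0:2 pp1:1 pp2:2 pp3:2 pp4:1
Op 8: write(P1, v3, 188). refcount(pp3)=2>1 -> COPY to pp5. 6 ppages; refcounts: pp0:2 pp1:1 pp2:2 pp3:1 pp4:1 pp5:1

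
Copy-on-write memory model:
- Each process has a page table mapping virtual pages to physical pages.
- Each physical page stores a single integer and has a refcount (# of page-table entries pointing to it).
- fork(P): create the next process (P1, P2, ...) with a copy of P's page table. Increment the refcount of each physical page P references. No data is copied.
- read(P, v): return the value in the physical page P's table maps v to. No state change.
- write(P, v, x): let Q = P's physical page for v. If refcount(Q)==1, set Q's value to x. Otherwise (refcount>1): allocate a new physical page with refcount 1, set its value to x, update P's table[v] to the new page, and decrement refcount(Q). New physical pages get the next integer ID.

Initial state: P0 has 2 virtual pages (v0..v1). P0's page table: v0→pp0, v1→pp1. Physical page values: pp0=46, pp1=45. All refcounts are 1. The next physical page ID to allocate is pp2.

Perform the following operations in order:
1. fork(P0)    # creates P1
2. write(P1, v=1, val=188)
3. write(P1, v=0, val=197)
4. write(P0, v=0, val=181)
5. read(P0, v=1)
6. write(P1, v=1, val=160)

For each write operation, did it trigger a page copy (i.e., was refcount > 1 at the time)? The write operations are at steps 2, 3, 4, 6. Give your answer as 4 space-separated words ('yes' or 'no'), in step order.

Op 1: fork(P0) -> P1. 2 ppages; refcounts: pp0:2 pp1:2
Op 2: write(P1, v1, 188). refcount(pp1)=2>1 -> COPY to pp2. 3 ppages; refcounts: pp0:2 pp1:1 pp2:1
Op 3: write(P1, v0, 197). refcount(pp0)=2>1 -> COPY to pp3. 4 ppages; refcounts: pp0:1 pp1:1 pp2:1 pp3:1
Op 4: write(P0, v0, 181). refcount(pp0)=1 -> write in place. 4 ppages; refcounts: pp0:1 pp1:1 pp2:1 pp3:1
Op 5: read(P0, v1) -> 45. No state change.
Op 6: write(P1, v1, 160). refcount(pp2)=1 -> write in place. 4 ppages; refcounts: pp0:1 pp1:1 pp2:1 pp3:1

yes yes no no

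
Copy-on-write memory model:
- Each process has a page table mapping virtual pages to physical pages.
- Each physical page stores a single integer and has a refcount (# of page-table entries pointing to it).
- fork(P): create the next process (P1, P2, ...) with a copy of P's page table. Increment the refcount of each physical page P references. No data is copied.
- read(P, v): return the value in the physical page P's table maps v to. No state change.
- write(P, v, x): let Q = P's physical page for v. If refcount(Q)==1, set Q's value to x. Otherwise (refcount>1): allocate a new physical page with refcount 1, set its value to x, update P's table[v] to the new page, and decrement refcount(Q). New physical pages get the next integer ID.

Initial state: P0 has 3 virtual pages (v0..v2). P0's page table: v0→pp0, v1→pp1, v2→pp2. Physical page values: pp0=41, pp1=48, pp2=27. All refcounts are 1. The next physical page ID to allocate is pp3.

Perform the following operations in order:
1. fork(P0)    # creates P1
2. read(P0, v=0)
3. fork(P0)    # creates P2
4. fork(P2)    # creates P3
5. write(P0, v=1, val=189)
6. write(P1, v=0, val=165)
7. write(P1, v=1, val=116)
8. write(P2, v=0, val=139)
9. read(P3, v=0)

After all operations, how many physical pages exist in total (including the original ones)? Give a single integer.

Answer: 7

Derivation:
Op 1: fork(P0) -> P1. 3 ppages; refcounts: pp0:2 pp1:2 pp2:2
Op 2: read(P0, v0) -> 41. No state change.
Op 3: fork(P0) -> P2. 3 ppages; refcounts: pp0:3 pp1:3 pp2:3
Op 4: fork(P2) -> P3. 3 ppages; refcounts: pp0:4 pp1:4 pp2:4
Op 5: write(P0, v1, 189). refcount(pp1)=4>1 -> COPY to pp3. 4 ppages; refcounts: pp0:4 pp1:3 pp2:4 pp3:1
Op 6: write(P1, v0, 165). refcount(pp0)=4>1 -> COPY to pp4. 5 ppages; refcounts: pp0:3 pp1:3 pp2:4 pp3:1 pp4:1
Op 7: write(P1, v1, 116). refcount(pp1)=3>1 -> COPY to pp5. 6 ppages; refcounts: pp0:3 pp1:2 pp2:4 pp3:1 pp4:1 pp5:1
Op 8: write(P2, v0, 139). refcount(pp0)=3>1 -> COPY to pp6. 7 ppages; refcounts: pp0:2 pp1:2 pp2:4 pp3:1 pp4:1 pp5:1 pp6:1
Op 9: read(P3, v0) -> 41. No state change.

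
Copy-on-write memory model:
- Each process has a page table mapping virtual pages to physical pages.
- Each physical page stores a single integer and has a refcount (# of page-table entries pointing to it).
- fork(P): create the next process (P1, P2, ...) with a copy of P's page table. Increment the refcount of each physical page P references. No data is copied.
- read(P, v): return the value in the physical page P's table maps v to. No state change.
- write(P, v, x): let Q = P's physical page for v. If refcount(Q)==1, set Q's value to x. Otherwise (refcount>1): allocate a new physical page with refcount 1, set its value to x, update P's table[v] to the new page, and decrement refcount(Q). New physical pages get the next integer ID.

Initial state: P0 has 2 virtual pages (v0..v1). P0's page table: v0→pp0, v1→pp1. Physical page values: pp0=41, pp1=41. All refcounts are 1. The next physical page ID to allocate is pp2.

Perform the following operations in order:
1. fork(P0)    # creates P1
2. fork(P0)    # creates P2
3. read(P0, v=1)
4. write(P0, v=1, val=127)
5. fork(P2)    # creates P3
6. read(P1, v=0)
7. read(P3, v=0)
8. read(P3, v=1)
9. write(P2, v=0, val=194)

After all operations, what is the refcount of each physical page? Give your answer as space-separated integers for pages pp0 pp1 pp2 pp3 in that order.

Answer: 3 3 1 1

Derivation:
Op 1: fork(P0) -> P1. 2 ppages; refcounts: pp0:2 pp1:2
Op 2: fork(P0) -> P2. 2 ppages; refcounts: pp0:3 pp1:3
Op 3: read(P0, v1) -> 41. No state change.
Op 4: write(P0, v1, 127). refcount(pp1)=3>1 -> COPY to pp2. 3 ppages; refcounts: pp0:3 pp1:2 pp2:1
Op 5: fork(P2) -> P3. 3 ppages; refcounts: pp0:4 pp1:3 pp2:1
Op 6: read(P1, v0) -> 41. No state change.
Op 7: read(P3, v0) -> 41. No state change.
Op 8: read(P3, v1) -> 41. No state change.
Op 9: write(P2, v0, 194). refcount(pp0)=4>1 -> COPY to pp3. 4 ppages; refcounts: pp0:3 pp1:3 pp2:1 pp3:1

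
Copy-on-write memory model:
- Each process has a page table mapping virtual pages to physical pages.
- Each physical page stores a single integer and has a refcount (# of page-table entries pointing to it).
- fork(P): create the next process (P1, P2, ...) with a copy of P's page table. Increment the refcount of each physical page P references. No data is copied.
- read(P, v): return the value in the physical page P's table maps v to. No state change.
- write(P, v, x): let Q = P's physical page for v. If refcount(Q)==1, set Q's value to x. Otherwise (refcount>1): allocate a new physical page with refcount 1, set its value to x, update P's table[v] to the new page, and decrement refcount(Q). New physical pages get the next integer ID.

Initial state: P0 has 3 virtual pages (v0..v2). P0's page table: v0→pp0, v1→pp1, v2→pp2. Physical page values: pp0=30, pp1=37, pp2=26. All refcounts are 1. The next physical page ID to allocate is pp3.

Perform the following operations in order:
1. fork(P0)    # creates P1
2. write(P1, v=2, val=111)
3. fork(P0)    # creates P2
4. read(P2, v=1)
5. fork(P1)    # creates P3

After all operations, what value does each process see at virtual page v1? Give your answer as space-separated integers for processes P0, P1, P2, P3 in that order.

Answer: 37 37 37 37

Derivation:
Op 1: fork(P0) -> P1. 3 ppages; refcounts: pp0:2 pp1:2 pp2:2
Op 2: write(P1, v2, 111). refcount(pp2)=2>1 -> COPY to pp3. 4 ppages; refcounts: pp0:2 pp1:2 pp2:1 pp3:1
Op 3: fork(P0) -> P2. 4 ppages; refcounts: pp0:3 pp1:3 pp2:2 pp3:1
Op 4: read(P2, v1) -> 37. No state change.
Op 5: fork(P1) -> P3. 4 ppages; refcounts: pp0:4 pp1:4 pp2:2 pp3:2
P0: v1 -> pp1 = 37
P1: v1 -> pp1 = 37
P2: v1 -> pp1 = 37
P3: v1 -> pp1 = 37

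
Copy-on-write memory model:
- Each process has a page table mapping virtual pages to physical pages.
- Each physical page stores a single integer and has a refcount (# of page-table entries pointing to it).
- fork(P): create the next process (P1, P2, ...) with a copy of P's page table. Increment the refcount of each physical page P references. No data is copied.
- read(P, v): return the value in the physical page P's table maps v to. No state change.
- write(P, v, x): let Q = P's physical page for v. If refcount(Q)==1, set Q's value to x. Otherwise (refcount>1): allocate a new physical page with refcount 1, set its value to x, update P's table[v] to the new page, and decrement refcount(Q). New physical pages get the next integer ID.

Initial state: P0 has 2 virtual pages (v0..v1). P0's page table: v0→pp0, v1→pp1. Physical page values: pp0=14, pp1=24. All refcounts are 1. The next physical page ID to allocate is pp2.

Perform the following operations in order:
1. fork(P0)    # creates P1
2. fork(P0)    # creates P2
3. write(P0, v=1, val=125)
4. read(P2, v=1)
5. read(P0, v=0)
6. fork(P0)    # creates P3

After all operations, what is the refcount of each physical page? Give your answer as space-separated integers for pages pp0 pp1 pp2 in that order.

Answer: 4 2 2

Derivation:
Op 1: fork(P0) -> P1. 2 ppages; refcounts: pp0:2 pp1:2
Op 2: fork(P0) -> P2. 2 ppages; refcounts: pp0:3 pp1:3
Op 3: write(P0, v1, 125). refcount(pp1)=3>1 -> COPY to pp2. 3 ppages; refcounts: pp0:3 pp1:2 pp2:1
Op 4: read(P2, v1) -> 24. No state change.
Op 5: read(P0, v0) -> 14. No state change.
Op 6: fork(P0) -> P3. 3 ppages; refcounts: pp0:4 pp1:2 pp2:2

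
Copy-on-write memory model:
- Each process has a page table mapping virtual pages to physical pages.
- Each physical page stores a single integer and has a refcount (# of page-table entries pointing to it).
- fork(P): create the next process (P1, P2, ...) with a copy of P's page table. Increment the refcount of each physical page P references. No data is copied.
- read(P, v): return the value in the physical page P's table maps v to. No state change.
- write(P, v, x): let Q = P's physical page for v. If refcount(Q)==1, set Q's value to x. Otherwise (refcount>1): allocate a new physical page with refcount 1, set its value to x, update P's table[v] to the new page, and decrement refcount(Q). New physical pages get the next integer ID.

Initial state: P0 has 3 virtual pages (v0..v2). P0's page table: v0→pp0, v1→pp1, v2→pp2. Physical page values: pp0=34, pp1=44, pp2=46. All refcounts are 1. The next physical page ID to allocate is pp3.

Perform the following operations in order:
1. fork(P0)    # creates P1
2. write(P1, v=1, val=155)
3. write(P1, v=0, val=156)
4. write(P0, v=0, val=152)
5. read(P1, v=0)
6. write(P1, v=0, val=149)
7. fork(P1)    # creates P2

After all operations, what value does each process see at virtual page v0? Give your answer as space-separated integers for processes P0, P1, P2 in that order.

Op 1: fork(P0) -> P1. 3 ppages; refcounts: pp0:2 pp1:2 pp2:2
Op 2: write(P1, v1, 155). refcount(pp1)=2>1 -> COPY to pp3. 4 ppages; refcounts: pp0:2 pp1:1 pp2:2 pp3:1
Op 3: write(P1, v0, 156). refcount(pp0)=2>1 -> COPY to pp4. 5 ppages; refcounts: pp0:1 pp1:1 pp2:2 pp3:1 pp4:1
Op 4: write(P0, v0, 152). refcount(pp0)=1 -> write in place. 5 ppages; refcounts: pp0:1 pp1:1 pp2:2 pp3:1 pp4:1
Op 5: read(P1, v0) -> 156. No state change.
Op 6: write(P1, v0, 149). refcount(pp4)=1 -> write in place. 5 ppages; refcounts: pp0:1 pp1:1 pp2:2 pp3:1 pp4:1
Op 7: fork(P1) -> P2. 5 ppages; refcounts: pp0:1 pp1:1 pp2:3 pp3:2 pp4:2
P0: v0 -> pp0 = 152
P1: v0 -> pp4 = 149
P2: v0 -> pp4 = 149

Answer: 152 149 149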